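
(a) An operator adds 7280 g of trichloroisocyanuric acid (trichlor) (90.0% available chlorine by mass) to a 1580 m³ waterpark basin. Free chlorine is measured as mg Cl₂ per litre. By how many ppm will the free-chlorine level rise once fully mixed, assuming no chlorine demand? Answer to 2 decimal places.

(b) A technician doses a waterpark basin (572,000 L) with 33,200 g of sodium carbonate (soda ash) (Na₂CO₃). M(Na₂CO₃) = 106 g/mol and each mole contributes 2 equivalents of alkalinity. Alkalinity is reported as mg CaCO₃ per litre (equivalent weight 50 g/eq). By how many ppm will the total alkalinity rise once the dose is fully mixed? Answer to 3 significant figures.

(a) 4.15 ppm; (b) 54.8 ppm

(a) Volume: 1580 m³ = 1,580,000 L.
(a) Available chlorine delivered: 7280 g × 0.9 = 6552 g as Cl₂.
(a) Concentration rise: 6552 g / 1,580,000 L = 4.147 mg/L = 4.15 ppm.

(b) Moles of Na₂CO₃: 33,200 g ÷ 106 g/mol = 313.2 mol → 626.4 eq of alkalinity.
(b) As CaCO₃: 626.4 eq × 50 g/eq = 31,320 g.
(b) Rise: 31,320 g / 572,000 L × 1000 = 54.76 mg/L.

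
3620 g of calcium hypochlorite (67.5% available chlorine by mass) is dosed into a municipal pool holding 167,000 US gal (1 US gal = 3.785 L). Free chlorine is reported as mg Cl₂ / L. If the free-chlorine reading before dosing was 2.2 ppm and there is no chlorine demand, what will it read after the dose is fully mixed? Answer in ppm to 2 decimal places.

6.07 ppm

Volume: 167,000 US gal × 3.785 L/gal = 632,095 L.
Available chlorine delivered: 3620 g × 0.675 = 2444 g as Cl₂.
Concentration rise: 2444 g / 632,095 L = 3.866 mg/L = 3.87 ppm.
Final FC: 2.2 + 3.87 = 6.07 ppm.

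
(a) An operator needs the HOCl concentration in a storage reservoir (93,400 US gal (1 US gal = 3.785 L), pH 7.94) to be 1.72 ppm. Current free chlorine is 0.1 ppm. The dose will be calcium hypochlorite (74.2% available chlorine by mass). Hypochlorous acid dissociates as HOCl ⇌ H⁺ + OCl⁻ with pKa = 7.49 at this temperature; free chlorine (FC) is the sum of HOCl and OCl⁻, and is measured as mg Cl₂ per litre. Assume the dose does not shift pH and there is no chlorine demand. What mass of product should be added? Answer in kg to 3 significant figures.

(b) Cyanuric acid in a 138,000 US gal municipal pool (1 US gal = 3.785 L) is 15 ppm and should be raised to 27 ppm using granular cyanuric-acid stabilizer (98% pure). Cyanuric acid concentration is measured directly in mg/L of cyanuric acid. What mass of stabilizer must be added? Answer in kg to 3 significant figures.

(a) Volume: 93,400 US gal × 3.785 L/gal = 353,519 L.
(a) [OCl⁻]/[HOCl] = 10^(pH − pKa) = 10^(7.94 − 7.49) = 2.818; fraction as HOCl = 1/(1 + 2.818) = 0.2619.
(a) Free chlorine required for 1.72 ppm HOCl: 1.72 / 0.2619 = 6.568 ppm.
(a) FC to add: 6.568 − 0.1 = 6.468 mg/L as Cl₂.
(a) Cl₂ equivalent: 6.468 mg/L × 353,519 L = 2286 g.
(a) Product at 74.2% available Cl: 2286 / 0.742 = 3081 g.

(b) Volume: 138,000 US gal × 3.785 L/gal = 522,330 L.
(b) CYA to add: (27 − 15) = 12 mg/L × 522,330 L = 6268 g cyanuric acid.
(b) At 98% purity: 6268 / 0.98 = 6396 g product.

(a) 3.08 kg; (b) 6.40 kg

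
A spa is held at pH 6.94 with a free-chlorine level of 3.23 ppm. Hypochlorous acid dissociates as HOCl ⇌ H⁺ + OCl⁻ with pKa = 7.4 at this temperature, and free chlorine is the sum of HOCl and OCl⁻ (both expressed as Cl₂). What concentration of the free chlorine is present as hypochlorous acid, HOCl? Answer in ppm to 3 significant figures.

2.40 ppm

[OCl⁻]/[HOCl] = 10^(pH − pKa) = 10^(6.94 − 7.4) = 10^-0.46 = 0.3467.
Fraction as HOCl = 1 / (1 + 0.3467) = 0.7425.
HOCl = 0.7425 × 3.23 ppm = 2.398 ppm.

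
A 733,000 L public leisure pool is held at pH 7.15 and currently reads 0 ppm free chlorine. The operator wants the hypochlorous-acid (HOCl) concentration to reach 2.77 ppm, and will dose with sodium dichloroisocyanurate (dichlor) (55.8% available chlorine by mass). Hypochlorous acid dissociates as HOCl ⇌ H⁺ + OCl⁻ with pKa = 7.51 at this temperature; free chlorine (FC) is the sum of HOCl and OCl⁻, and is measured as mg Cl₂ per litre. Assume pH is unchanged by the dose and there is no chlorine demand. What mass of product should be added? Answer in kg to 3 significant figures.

[OCl⁻]/[HOCl] = 10^(pH − pKa) = 10^(7.15 − 7.51) = 0.4365; fraction as HOCl = 1/(1 + 0.4365) = 0.6961.
Free chlorine required for 2.77 ppm HOCl: 2.77 / 0.6961 = 3.979 ppm.
FC to add: 3.979 − 0 = 3.979 mg/L as Cl₂.
Cl₂ equivalent: 3.979 mg/L × 733,000 L = 2917 g.
Product at 55.8% available Cl: 2917 / 0.558 = 5227 g.

5.23 kg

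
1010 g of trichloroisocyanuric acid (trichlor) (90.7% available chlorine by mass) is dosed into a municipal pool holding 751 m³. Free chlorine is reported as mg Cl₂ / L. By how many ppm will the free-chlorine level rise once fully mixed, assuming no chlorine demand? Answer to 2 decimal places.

Volume: 751 m³ = 751,000 L.
Available chlorine delivered: 1010 g × 0.907 = 916.1 g as Cl₂.
Concentration rise: 916.1 g / 751,000 L = 1.22 mg/L = 1.22 ppm.

1.22 ppm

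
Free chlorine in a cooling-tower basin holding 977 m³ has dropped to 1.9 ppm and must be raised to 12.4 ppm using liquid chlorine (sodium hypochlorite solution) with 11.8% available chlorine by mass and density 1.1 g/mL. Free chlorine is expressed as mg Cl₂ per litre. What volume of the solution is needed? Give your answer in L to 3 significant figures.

79.0 L

Volume: 977 m³ = 977,000 L.
Chlorine deficit: 12.4 − 1.9 = 10.5 ppm = 10.5 mg/L as Cl₂.
Cl₂ equivalent needed: 10.5 mg/L × 977,000 L = 10,260,000 mg = 10,260 g.
Product at 11.8% available chlorine: 10,260 / 0.118 = 86,940 g.
Volume at density 1.1 g/mL: 86,940 g ÷ 1.1 g/mL = 79,030 mL.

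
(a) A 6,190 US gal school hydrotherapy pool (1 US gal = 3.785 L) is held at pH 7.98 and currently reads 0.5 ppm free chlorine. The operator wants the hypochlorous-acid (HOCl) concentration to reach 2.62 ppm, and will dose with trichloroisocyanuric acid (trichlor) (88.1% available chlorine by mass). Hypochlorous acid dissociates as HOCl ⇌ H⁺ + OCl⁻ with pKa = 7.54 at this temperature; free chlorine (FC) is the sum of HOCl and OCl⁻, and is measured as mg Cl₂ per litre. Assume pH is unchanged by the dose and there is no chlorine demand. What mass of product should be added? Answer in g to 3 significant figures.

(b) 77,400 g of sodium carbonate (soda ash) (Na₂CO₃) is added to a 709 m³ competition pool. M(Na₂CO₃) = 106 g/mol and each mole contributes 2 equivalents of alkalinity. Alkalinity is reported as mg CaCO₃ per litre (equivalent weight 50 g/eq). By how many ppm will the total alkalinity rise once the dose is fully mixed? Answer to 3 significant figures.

(a) Volume: 6,190 US gal × 3.785 L/gal = 23,429 L.
(a) [OCl⁻]/[HOCl] = 10^(pH − pKa) = 10^(7.98 − 7.54) = 2.754; fraction as HOCl = 1/(1 + 2.754) = 0.2664.
(a) Free chlorine required for 2.62 ppm HOCl: 2.62 / 0.2664 = 9.836 ppm.
(a) FC to add: 9.836 − 0.5 = 9.336 mg/L as Cl₂.
(a) Cl₂ equivalent: 9.336 mg/L × 23,429 L = 218.7 g.
(a) Product at 88.1% available Cl: 218.7 / 0.881 = 248.3 g.

(b) Volume: 709 m³ = 709,000 L.
(b) Moles of Na₂CO₃: 77,400 g ÷ 106 g/mol = 730.2 mol → 1460 eq of alkalinity.
(b) As CaCO₃: 1460 eq × 50 g/eq = 73,020 g.
(b) Rise: 73,020 g / 709,000 L × 1000 = 103 mg/L.

(a) 248 g; (b) 103 ppm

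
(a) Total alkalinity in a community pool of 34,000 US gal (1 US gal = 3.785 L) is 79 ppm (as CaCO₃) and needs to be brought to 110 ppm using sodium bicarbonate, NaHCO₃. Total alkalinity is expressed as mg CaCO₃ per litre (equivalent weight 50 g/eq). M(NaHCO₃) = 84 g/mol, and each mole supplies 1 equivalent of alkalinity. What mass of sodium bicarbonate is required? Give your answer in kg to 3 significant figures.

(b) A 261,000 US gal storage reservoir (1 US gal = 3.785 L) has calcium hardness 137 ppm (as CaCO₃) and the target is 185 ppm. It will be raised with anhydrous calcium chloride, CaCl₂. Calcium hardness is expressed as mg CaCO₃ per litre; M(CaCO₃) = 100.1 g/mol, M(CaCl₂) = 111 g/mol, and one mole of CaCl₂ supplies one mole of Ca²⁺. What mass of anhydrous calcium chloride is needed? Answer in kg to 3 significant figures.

(a) 6.70 kg; (b) 52.6 kg

(a) Volume: 34,000 US gal × 3.785 L/gal = 128,690 L.
(a) Alkalinity to add: (110 − 79) = 31 mg/L as CaCO₃ × 128,690 L = 3989 g as CaCO₃.
(a) Equivalents: 3989 g ÷ 50 g/eq = 79.79 eq.
(a) NaHCO₃ supplies 1 eq per mole → 79.79 mol.
(a) Mass: 79.79 mol × 84 g/mol = 6702 g.

(b) Volume: 261,000 US gal × 3.785 L/gal = 987,885 L.
(b) Hardness to add: (185 − 137) = 48 mg/L as CaCO₃ × 987,885 L = 47,420 g as CaCO₃.
(b) Moles of Ca²⁺ (1 mol Ca²⁺ ≡ 1 mol CaCO₃): 47,420 / 100.1 g/mol = 473.7 mol.
(b) Mass of CaCl₂: 473.7 × 111 = 52,580 g.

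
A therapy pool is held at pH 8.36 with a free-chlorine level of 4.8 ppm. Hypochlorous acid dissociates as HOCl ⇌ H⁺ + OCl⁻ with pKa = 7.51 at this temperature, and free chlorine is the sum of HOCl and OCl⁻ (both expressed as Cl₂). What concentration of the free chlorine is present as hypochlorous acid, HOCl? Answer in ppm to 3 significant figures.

[OCl⁻]/[HOCl] = 10^(pH − pKa) = 10^(8.36 − 7.51) = 10^0.85 = 7.079.
Fraction as HOCl = 1 / (1 + 7.079) = 0.1238.
HOCl = 0.1238 × 4.8 ppm = 0.5941 ppm.

0.594 ppm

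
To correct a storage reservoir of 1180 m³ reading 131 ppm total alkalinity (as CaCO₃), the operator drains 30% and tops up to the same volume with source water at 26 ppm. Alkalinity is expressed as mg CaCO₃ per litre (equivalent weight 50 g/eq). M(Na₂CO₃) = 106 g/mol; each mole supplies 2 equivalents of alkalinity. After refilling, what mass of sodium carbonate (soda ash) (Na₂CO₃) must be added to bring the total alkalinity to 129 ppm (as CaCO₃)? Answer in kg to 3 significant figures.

36.9 kg

Volume: 1180 m³ = 1,180,000 L.
After draining 30% and refilling: 131 × 0.70 + 26 × 0.30 = 99.5 ppm.
Deficit to target: 129 − 99.5 = 29.5 mg/L.
As CaCO₃: 29.5 mg/L × 1,180,000 L = 34,810 g; ÷ 50 g/eq ÷ 2 = 348.1 mol Na₂CO₃.
Mass: 348.1 × 106 = 36,900 g.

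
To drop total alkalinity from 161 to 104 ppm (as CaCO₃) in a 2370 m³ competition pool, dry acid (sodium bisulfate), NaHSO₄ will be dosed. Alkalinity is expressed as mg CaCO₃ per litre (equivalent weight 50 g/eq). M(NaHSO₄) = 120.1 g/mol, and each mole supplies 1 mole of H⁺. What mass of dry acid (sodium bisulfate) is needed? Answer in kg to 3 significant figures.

324 kg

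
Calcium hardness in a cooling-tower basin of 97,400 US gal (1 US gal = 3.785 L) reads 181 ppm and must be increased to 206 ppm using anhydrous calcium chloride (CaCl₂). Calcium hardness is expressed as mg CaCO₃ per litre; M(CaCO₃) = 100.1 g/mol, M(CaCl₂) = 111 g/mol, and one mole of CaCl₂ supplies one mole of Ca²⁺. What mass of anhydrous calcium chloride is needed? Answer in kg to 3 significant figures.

10.2 kg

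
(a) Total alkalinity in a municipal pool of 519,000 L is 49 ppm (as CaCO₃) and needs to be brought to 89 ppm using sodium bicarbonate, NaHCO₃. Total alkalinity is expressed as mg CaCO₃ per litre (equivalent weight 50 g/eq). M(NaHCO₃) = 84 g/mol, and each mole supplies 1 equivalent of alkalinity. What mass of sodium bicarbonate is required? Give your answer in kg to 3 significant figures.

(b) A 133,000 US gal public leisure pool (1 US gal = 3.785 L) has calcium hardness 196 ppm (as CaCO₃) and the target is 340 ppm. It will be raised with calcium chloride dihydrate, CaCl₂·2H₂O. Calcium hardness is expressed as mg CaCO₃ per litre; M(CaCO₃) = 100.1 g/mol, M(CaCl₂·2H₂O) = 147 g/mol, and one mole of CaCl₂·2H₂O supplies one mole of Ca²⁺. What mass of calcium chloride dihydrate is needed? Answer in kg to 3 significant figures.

(a) Alkalinity to add: (89 − 49) = 40 mg/L as CaCO₃ × 519,000 L = 20,760 g as CaCO₃.
(a) Equivalents: 20,760 g ÷ 50 g/eq = 415.2 eq.
(a) NaHCO₃ supplies 1 eq per mole → 415.2 mol.
(a) Mass: 415.2 mol × 84 g/mol = 34,880 g.

(b) Volume: 133,000 US gal × 3.785 L/gal = 503,405 L.
(b) Hardness to add: (340 − 196) = 144 mg/L as CaCO₃ × 503,405 L = 72,490 g as CaCO₃.
(b) Moles of Ca²⁺ (1 mol Ca²⁺ ≡ 1 mol CaCO₃): 72,490 / 100.1 g/mol = 724.2 mol.
(b) Mass of CaCl₂·2H₂O: 724.2 × 147 = 106,500 g.

(a) 34.9 kg; (b) 106 kg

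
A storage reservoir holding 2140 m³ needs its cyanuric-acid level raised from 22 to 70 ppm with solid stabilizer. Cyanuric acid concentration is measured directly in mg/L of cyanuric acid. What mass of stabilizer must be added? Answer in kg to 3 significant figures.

103 kg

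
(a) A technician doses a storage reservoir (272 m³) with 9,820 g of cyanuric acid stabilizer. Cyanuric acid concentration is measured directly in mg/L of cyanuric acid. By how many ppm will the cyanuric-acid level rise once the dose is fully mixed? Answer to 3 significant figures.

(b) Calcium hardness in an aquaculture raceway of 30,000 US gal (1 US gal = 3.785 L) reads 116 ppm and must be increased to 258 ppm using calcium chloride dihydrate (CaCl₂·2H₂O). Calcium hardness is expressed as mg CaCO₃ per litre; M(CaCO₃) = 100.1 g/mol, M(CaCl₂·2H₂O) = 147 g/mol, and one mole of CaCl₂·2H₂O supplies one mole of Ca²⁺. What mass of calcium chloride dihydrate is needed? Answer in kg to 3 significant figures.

(a) 36.1 ppm; (b) 23.7 kg

(a) Volume: 272 m³ = 272,000 L.
(a) Rise: 9,820 g / 272,000 L × 1000 = 36.1 mg/L.

(b) Volume: 30,000 US gal × 3.785 L/gal = 113,550 L.
(b) Hardness to add: (258 − 116) = 142 mg/L as CaCO₃ × 113,550 L = 16,120 g as CaCO₃.
(b) Moles of Ca²⁺ (1 mol Ca²⁺ ≡ 1 mol CaCO₃): 16,120 / 100.1 g/mol = 161.1 mol.
(b) Mass of CaCl₂·2H₂O: 161.1 × 147 = 23,680 g.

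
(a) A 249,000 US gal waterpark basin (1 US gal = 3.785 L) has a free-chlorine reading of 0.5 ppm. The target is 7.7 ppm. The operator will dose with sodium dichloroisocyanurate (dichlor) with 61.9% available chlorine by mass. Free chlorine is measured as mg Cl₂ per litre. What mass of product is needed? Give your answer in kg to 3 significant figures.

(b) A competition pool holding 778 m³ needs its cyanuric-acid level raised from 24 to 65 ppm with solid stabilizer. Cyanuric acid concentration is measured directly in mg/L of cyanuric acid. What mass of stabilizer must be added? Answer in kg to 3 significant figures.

(a) 11.0 kg; (b) 31.9 kg

(a) Volume: 249,000 US gal × 3.785 L/gal = 942,465 L.
(a) Chlorine deficit: 7.7 − 0.5 = 7.2 ppm = 7.2 mg/L as Cl₂.
(a) Cl₂ equivalent needed: 7.2 mg/L × 942,465 L = 6,786,000 mg = 6786 g.
(a) Product at 61.9% available chlorine: 6786 / 0.619 = 10,960 g.

(b) Volume: 778 m³ = 778,000 L.
(b) CYA to add: (65 − 24) = 41 mg/L × 778,000 L = 31,900 g cyanuric acid.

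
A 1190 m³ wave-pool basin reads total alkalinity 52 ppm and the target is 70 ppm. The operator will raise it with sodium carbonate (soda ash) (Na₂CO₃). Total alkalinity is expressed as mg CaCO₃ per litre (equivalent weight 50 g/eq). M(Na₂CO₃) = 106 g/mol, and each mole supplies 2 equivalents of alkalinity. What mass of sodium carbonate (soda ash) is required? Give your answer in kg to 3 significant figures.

22.7 kg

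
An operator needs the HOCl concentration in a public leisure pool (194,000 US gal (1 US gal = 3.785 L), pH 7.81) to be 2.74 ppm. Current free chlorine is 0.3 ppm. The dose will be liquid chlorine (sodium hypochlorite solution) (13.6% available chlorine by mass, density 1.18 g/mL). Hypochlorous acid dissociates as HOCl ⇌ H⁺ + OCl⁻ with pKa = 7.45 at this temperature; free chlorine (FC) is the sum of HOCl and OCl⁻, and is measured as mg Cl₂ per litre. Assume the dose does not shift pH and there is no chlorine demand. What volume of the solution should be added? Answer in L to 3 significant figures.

Volume: 194,000 US gal × 3.785 L/gal = 734,290 L.
[OCl⁻]/[HOCl] = 10^(pH − pKa) = 10^(7.81 − 7.45) = 2.291; fraction as HOCl = 1/(1 + 2.291) = 0.3039.
Free chlorine required for 2.74 ppm HOCl: 2.74 / 0.3039 = 9.017 ppm.
FC to add: 9.017 − 0.3 = 8.717 mg/L as Cl₂.
Cl₂ equivalent: 8.717 mg/L × 734,290 L = 6401 g.
Product at 13.6% available Cl: 6401 / 0.136 = 47,060 g.
Volume: 47,060 g ÷ 1.18 g/mL = 39,890 mL.

39.9 L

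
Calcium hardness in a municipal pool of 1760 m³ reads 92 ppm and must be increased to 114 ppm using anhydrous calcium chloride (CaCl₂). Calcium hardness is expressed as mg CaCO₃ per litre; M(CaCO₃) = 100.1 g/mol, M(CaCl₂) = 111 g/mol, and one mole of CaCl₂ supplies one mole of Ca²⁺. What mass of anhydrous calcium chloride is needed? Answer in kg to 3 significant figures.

Volume: 1760 m³ = 1,760,000 L.
Hardness to add: (114 − 92) = 22 mg/L as CaCO₃ × 1,760,000 L = 38,720 g as CaCO₃.
Moles of Ca²⁺ (1 mol Ca²⁺ ≡ 1 mol CaCO₃): 38,720 / 100.1 g/mol = 386.8 mol.
Mass of CaCl₂: 386.8 × 111 = 42,940 g.

42.9 kg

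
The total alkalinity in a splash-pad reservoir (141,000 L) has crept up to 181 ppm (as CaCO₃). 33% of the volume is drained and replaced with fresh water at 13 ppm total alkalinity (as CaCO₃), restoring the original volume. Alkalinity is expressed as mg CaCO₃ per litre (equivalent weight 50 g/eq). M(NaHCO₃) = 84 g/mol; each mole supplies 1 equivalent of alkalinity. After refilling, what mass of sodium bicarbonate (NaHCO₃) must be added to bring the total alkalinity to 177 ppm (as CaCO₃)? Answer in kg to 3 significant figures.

12.2 kg

After draining 33% and refilling: 181 × 0.67 + 13 × 0.33 = 125.56 ppm.
Deficit to target: 177 − 125.56 = 51.44 mg/L.
As CaCO₃: 51.44 mg/L × 141,000 L = 7253 g; ÷ 50 g/eq ÷ 1 = 145.1 mol NaHCO₃.
Mass: 145.1 × 84 = 12,190 g.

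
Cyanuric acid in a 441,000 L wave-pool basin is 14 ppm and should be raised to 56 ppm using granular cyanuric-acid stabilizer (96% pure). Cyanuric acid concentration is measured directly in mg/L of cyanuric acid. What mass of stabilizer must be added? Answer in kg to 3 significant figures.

19.3 kg

CYA to add: (56 − 14) = 42 mg/L × 441,000 L = 18,520 g cyanuric acid.
At 96% purity: 18,520 / 0.96 = 19,290 g product.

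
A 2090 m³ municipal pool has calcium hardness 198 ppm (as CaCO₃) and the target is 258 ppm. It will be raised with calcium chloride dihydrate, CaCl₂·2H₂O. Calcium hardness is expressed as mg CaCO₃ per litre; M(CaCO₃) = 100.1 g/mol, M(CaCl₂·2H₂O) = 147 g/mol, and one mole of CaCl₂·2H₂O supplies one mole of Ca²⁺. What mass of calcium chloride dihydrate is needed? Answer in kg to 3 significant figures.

Volume: 2090 m³ = 2,090,000 L.
Hardness to add: (258 − 198) = 60 mg/L as CaCO₃ × 2,090,000 L = 125,400 g as CaCO₃.
Moles of Ca²⁺ (1 mol Ca²⁺ ≡ 1 mol CaCO₃): 125,400 / 100.1 g/mol = 1253 mol.
Mass of CaCl₂·2H₂O: 1253 × 147 = 184,200 g.

184 kg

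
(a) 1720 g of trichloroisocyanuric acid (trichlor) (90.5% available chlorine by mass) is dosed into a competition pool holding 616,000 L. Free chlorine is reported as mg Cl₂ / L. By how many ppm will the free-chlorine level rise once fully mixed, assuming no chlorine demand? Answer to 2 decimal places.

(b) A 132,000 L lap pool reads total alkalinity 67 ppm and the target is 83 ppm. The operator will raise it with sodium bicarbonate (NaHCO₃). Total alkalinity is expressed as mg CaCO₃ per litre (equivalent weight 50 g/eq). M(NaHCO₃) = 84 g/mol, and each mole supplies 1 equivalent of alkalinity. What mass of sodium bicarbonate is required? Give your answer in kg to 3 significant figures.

(a) 2.53 ppm; (b) 3.55 kg

(a) Available chlorine delivered: 1720 g × 0.905 = 1557 g as Cl₂.
(a) Concentration rise: 1557 g / 616,000 L = 2.527 mg/L = 2.53 ppm.

(b) Alkalinity to add: (83 − 67) = 16 mg/L as CaCO₃ × 132,000 L = 2112 g as CaCO₃.
(b) Equivalents: 2112 g ÷ 50 g/eq = 42.24 eq.
(b) NaHCO₃ supplies 1 eq per mole → 42.24 mol.
(b) Mass: 42.24 mol × 84 g/mol = 3548 g.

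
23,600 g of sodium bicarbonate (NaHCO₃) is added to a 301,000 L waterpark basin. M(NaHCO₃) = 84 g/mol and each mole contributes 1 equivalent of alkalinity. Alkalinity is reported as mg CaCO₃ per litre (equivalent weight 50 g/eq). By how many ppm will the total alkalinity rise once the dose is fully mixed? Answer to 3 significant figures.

46.7 ppm

Moles of NaHCO₃: 23,600 g ÷ 84 g/mol = 281 mol → 281 eq of alkalinity.
As CaCO₃: 281 eq × 50 g/eq = 14,050 g.
Rise: 14,050 g / 301,000 L × 1000 = 46.67 mg/L.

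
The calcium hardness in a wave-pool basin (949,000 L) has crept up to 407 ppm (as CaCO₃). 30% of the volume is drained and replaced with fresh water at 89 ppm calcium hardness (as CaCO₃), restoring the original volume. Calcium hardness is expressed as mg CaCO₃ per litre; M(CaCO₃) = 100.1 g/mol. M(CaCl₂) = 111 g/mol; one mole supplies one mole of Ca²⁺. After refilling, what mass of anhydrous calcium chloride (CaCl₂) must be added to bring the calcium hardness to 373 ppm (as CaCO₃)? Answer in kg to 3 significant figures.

64.6 kg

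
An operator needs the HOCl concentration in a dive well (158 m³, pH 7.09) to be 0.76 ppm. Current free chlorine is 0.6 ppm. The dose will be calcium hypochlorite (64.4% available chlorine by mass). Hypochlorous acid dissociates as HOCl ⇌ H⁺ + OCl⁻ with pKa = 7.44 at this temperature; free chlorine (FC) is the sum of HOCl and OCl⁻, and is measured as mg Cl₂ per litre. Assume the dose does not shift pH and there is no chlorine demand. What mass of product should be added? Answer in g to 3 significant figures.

123 g

Volume: 158 m³ = 158,000 L.
[OCl⁻]/[HOCl] = 10^(pH − pKa) = 10^(7.09 − 7.44) = 0.4467; fraction as HOCl = 1/(1 + 0.4467) = 0.6912.
Free chlorine required for 0.76 ppm HOCl: 0.76 / 0.6912 = 1.099 ppm.
FC to add: 1.099 − 0.6 = 0.4995 mg/L as Cl₂.
Cl₂ equivalent: 0.4995 mg/L × 158,000 L = 78.92 g.
Product at 64.4% available Cl: 78.92 / 0.644 = 122.5 g.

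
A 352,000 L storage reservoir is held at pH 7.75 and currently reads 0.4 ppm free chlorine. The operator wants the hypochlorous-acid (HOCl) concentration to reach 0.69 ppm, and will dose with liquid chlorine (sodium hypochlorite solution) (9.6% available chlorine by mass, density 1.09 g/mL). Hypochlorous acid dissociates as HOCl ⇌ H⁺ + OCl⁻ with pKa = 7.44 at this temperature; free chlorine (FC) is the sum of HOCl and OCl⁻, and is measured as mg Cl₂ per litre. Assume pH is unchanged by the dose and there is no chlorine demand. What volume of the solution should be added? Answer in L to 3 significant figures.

[OCl⁻]/[HOCl] = 10^(pH − pKa) = 10^(7.75 − 7.44) = 2.042; fraction as HOCl = 1/(1 + 2.042) = 0.3288.
Free chlorine required for 0.69 ppm HOCl: 0.69 / 0.3288 = 2.099 ppm.
FC to add: 2.099 − 0.4 = 1.699 mg/L as Cl₂.
Cl₂ equivalent: 1.699 mg/L × 352,000 L = 598 g.
Product at 9.6% available Cl: 598 / 0.096 = 6229 g.
Volume: 6229 g ÷ 1.09 g/mL = 5715 mL.

5.71 L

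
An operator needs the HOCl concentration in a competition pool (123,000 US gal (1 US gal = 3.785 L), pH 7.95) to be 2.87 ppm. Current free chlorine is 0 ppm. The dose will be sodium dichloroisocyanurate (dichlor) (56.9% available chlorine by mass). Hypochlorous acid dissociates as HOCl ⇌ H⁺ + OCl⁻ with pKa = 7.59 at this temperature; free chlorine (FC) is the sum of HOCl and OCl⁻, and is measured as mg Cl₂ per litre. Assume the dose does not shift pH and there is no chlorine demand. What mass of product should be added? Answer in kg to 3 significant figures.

Volume: 123,000 US gal × 3.785 L/gal = 465,555 L.
[OCl⁻]/[HOCl] = 10^(pH − pKa) = 10^(7.95 − 7.59) = 2.291; fraction as HOCl = 1/(1 + 2.291) = 0.3039.
Free chlorine required for 2.87 ppm HOCl: 2.87 / 0.3039 = 9.445 ppm.
FC to add: 9.445 − 0 = 9.445 mg/L as Cl₂.
Cl₂ equivalent: 9.445 mg/L × 465,555 L = 4397 g.
Product at 56.9% available Cl: 4397 / 0.569 = 7728 g.

7.73 kg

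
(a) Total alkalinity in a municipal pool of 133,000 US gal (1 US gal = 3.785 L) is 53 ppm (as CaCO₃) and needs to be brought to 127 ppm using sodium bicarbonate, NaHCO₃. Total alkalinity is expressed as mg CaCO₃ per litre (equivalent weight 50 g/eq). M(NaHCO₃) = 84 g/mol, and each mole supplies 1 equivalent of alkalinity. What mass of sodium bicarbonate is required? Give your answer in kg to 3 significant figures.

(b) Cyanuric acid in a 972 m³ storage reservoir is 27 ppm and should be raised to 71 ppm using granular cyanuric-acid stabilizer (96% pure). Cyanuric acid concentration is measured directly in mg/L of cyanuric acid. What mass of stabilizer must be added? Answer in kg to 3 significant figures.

(a) 62.6 kg; (b) 44.5 kg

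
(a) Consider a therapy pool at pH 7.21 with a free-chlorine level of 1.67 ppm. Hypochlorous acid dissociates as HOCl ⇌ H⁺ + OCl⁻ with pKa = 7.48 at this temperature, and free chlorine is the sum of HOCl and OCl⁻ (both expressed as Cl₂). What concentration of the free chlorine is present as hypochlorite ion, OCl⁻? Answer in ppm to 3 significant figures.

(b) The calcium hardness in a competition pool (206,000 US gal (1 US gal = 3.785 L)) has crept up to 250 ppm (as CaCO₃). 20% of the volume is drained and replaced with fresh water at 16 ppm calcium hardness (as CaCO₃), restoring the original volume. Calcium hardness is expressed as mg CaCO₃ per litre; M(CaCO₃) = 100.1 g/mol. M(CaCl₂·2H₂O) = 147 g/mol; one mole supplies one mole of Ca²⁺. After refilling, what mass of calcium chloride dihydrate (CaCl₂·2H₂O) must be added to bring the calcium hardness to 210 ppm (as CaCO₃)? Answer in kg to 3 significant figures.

(a) 0.583 ppm; (b) 7.79 kg

(a) [OCl⁻]/[HOCl] = 10^(pH − pKa) = 10^(7.21 − 7.48) = 10^-0.27 = 0.537.
(a) Fraction as HOCl = 1 / (1 + 0.537) = 0.6506.
(a) OCl⁻ = (1 − 0.6506) × 1.67 ppm = 0.5835 ppm.

(b) Volume: 206,000 US gal × 3.785 L/gal = 779,710 L.
(b) After draining 20% and refilling: 250 × 0.80 + 16 × 0.20 = 203.2 ppm.
(b) Deficit to target: 210 − 203.2 = 6.8 mg/L.
(b) As CaCO₃: 6.8 mg/L × 779,710 L = 5302 g; ÷ 100.1 = 52.97 mol Ca²⁺.
(b) Mass: 52.97 × 147 = 7786 g.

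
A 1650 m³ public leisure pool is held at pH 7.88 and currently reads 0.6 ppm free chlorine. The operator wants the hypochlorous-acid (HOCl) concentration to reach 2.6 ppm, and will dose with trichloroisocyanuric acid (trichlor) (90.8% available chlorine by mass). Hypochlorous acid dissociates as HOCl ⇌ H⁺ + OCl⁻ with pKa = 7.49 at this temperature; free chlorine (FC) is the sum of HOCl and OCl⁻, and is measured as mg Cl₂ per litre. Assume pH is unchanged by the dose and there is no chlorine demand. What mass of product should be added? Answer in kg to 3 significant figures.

Volume: 1650 m³ = 1,650,000 L.
[OCl⁻]/[HOCl] = 10^(pH − pKa) = 10^(7.88 − 7.49) = 2.455; fraction as HOCl = 1/(1 + 2.455) = 0.2895.
Free chlorine required for 2.6 ppm HOCl: 2.6 / 0.2895 = 8.982 ppm.
FC to add: 8.982 − 0.6 = 8.382 mg/L as Cl₂.
Cl₂ equivalent: 8.382 mg/L × 1,650,000 L = 13,830 g.
Product at 90.8% available Cl: 13,830 / 0.908 = 15,230 g.

15.2 kg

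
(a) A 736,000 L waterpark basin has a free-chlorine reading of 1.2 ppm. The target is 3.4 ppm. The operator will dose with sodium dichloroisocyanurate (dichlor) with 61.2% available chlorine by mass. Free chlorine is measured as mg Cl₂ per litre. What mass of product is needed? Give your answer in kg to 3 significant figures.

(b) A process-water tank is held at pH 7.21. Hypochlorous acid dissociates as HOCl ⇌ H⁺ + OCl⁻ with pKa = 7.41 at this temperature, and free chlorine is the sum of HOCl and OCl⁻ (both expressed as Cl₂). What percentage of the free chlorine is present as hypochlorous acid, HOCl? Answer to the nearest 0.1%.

(a) Chlorine deficit: 3.4 − 1.2 = 2.2 ppm = 2.2 mg/L as Cl₂.
(a) Cl₂ equivalent needed: 2.2 mg/L × 736,000 L = 1,619,000 mg = 1619 g.
(a) Product at 61.2% available chlorine: 1619 / 0.612 = 2646 g.

(b) [OCl⁻]/[HOCl] = 10^(pH − pKa) = 10^(7.21 − 7.41) = 10^-0.20 = 0.631.
(b) Fraction as HOCl = 1 / (1 + 0.631) = 0.6131.

(a) 2.65 kg; (b) 61.3%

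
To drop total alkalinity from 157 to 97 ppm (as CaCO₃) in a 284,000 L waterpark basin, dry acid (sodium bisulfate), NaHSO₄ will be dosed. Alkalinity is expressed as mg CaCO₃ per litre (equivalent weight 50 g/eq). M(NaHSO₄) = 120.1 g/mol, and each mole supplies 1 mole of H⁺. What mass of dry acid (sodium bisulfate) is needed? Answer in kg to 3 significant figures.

40.9 kg

Alkalinity to neutralize: (157 − 97) = 60 mg/L as CaCO₃ × 284,000 L = 17,040 g as CaCO₃.
Equivalents of H⁺ required: 17,040 ÷ 50 g/eq = 340.8 eq = 340.8 mol NaHSO₄.
Mass of NaHSO₄: 340.8 × 120.1 = 40,930 g.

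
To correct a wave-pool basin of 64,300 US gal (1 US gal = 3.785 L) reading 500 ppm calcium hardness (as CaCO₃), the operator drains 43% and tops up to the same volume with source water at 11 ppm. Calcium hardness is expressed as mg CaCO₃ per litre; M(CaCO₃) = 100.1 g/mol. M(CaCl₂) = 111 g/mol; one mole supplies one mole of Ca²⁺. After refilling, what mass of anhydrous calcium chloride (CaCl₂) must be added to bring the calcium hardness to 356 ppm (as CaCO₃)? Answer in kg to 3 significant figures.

17.9 kg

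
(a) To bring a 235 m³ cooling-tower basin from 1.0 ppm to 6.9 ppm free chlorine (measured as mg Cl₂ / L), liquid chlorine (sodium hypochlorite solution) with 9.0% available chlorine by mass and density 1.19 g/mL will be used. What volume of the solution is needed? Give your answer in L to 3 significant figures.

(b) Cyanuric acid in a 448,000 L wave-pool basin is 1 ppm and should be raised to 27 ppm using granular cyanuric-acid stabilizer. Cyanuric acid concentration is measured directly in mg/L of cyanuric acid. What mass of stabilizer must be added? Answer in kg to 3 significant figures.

(a) 12.9 L; (b) 11.6 kg

(a) Volume: 235 m³ = 235,000 L.
(a) Chlorine deficit: 6.9 − 1.0 = 5.9 ppm = 5.9 mg/L as Cl₂.
(a) Cl₂ equivalent needed: 5.9 mg/L × 235,000 L = 1,386,000 mg = 1386 g.
(a) Product at 9.0% available chlorine: 1386 / 0.09 = 15,410 g.
(a) Volume at density 1.19 g/mL: 15,410 g ÷ 1.19 g/mL = 12,950 mL.

(b) CYA to add: (27 − 1) = 26 mg/L × 448,000 L = 11,650 g cyanuric acid.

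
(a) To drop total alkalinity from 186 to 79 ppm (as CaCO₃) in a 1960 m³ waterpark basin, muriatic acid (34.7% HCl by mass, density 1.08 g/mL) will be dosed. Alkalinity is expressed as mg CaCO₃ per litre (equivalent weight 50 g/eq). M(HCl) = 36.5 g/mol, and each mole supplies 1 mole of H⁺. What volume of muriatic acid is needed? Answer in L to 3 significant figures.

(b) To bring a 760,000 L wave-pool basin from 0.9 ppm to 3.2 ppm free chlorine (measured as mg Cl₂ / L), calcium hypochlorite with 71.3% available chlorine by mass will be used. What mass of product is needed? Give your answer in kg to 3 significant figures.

(a) 409 L; (b) 2.45 kg

(a) Volume: 1960 m³ = 1,960,000 L.
(a) Alkalinity to neutralize: (186 − 79) = 107 mg/L as CaCO₃ × 1,960,000 L = 209,700 g as CaCO₃.
(a) Equivalents of H⁺ required: 209,700 ÷ 50 g/eq = 4194 eq = 4194 mol HCl.
(a) Mass of HCl: 4194 × 36.5 = 153,100 g.
(a) Mass of 34.7% solution: 153,100 / 0.347 = 441,200 g.
(a) Volume: 441,200 g ÷ 1.08 g/mL = 408,500 mL.

(b) Chlorine deficit: 3.2 − 0.9 = 2.3 ppm = 2.3 mg/L as Cl₂.
(b) Cl₂ equivalent needed: 2.3 mg/L × 760,000 L = 1,748,000 mg = 1748 g.
(b) Product at 71.3% available chlorine: 1748 / 0.713 = 2452 g.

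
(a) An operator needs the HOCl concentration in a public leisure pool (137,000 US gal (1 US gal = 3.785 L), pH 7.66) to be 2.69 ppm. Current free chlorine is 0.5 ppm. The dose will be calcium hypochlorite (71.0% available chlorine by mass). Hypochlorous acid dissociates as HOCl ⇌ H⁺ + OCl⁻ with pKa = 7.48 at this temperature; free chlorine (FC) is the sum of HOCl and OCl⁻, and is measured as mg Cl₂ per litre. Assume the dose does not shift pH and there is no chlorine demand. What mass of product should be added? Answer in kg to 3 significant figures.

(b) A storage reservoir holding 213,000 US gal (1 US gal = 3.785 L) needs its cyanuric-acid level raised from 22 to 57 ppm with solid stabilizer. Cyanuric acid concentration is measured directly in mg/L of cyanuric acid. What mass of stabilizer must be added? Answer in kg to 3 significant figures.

(a) Volume: 137,000 US gal × 3.785 L/gal = 518,545 L.
(a) [OCl⁻]/[HOCl] = 10^(pH − pKa) = 10^(7.66 − 7.48) = 1.514; fraction as HOCl = 1/(1 + 1.514) = 0.3978.
(a) Free chlorine required for 2.69 ppm HOCl: 2.69 / 0.3978 = 6.761 ppm.
(a) FC to add: 6.761 − 0.5 = 6.261 mg/L as Cl₂.
(a) Cl₂ equivalent: 6.261 mg/L × 518,545 L = 3247 g.
(a) Product at 71.0% available Cl: 3247 / 0.71 = 4573 g.

(b) Volume: 213,000 US gal × 3.785 L/gal = 806,205 L.
(b) CYA to add: (57 − 22) = 35 mg/L × 806,205 L = 28,220 g cyanuric acid.

(a) 4.57 kg; (b) 28.2 kg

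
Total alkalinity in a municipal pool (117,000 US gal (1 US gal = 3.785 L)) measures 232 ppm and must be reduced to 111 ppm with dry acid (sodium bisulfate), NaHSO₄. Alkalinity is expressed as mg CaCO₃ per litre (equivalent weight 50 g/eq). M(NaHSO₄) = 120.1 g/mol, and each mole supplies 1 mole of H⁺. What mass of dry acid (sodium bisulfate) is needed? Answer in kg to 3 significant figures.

129 kg

Volume: 117,000 US gal × 3.785 L/gal = 442,845 L.
Alkalinity to neutralize: (232 − 111) = 121 mg/L as CaCO₃ × 442,845 L = 53,580 g as CaCO₃.
Equivalents of H⁺ required: 53,580 ÷ 50 g/eq = 1072 eq = 1072 mol NaHSO₄.
Mass of NaHSO₄: 1072 × 120.1 = 128,700 g.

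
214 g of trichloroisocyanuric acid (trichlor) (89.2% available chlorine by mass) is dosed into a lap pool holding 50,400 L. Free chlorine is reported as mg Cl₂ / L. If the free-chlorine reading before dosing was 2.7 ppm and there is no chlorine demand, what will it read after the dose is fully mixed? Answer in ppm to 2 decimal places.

6.49 ppm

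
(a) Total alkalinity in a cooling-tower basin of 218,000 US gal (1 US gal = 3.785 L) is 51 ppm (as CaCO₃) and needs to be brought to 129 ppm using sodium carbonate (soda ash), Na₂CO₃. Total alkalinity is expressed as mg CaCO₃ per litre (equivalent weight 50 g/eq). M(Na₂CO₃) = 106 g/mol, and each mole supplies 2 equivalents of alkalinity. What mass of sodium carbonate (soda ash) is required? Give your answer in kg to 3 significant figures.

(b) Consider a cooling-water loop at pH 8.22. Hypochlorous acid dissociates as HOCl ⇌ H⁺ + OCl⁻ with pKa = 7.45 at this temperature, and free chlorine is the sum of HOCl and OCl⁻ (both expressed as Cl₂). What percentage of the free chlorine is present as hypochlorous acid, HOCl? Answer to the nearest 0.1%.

(a) Volume: 218,000 US gal × 3.785 L/gal = 825,130 L.
(a) Alkalinity to add: (129 − 51) = 78 mg/L as CaCO₃ × 825,130 L = 64,360 g as CaCO₃.
(a) Equivalents: 64,360 g ÷ 50 g/eq = 1287 eq.
(a) Each mole of Na₂CO₃ supplies 2 eq, so 1287 / 2 = 643.6 mol.
(a) Mass: 643.6 mol × 106 g/mol = 68,220 g.

(b) [OCl⁻]/[HOCl] = 10^(pH − pKa) = 10^(8.22 − 7.45) = 10^0.77 = 5.888.
(b) Fraction as HOCl = 1 / (1 + 5.888) = 0.1452.

(a) 68.2 kg; (b) 14.5%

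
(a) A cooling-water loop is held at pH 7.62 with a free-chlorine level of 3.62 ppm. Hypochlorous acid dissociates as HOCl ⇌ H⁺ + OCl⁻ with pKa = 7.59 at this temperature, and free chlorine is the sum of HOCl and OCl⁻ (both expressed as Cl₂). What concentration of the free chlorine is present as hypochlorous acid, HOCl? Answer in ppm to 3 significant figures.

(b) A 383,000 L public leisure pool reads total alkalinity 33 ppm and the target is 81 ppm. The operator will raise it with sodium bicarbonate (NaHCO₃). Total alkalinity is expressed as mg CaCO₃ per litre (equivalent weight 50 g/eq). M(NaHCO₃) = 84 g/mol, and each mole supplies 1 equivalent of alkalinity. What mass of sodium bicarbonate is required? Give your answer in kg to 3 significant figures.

(a) 1.75 ppm; (b) 30.9 kg

(a) [OCl⁻]/[HOCl] = 10^(pH − pKa) = 10^(7.62 − 7.59) = 10^0.03 = 1.072.
(a) Fraction as HOCl = 1 / (1 + 1.072) = 0.4827.
(a) HOCl = 0.4827 × 3.62 ppm = 1.748 ppm.

(b) Alkalinity to add: (81 − 33) = 48 mg/L as CaCO₃ × 383,000 L = 18,380 g as CaCO₃.
(b) Equivalents: 18,380 g ÷ 50 g/eq = 367.7 eq.
(b) NaHCO₃ supplies 1 eq per mole → 367.7 mol.
(b) Mass: 367.7 mol × 84 g/mol = 30,890 g.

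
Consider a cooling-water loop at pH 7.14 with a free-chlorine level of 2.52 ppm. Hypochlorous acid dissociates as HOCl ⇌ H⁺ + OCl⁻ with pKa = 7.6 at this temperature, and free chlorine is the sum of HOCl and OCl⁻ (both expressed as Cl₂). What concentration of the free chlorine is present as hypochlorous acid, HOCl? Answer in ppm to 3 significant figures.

1.87 ppm

[OCl⁻]/[HOCl] = 10^(pH − pKa) = 10^(7.14 − 7.6) = 10^-0.46 = 0.3467.
Fraction as HOCl = 1 / (1 + 0.3467) = 0.7425.
HOCl = 0.7425 × 2.52 ppm = 1.871 ppm.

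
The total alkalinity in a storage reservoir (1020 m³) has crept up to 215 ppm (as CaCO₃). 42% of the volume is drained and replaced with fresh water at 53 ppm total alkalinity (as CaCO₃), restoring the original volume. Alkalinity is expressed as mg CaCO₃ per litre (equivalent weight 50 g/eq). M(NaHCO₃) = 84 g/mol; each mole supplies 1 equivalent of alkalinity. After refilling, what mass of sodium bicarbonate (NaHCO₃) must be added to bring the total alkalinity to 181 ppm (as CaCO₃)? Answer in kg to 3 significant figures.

Volume: 1020 m³ = 1,020,000 L.
After draining 42% and refilling: 215 × 0.58 + 53 × 0.42 = 146.96 ppm.
Deficit to target: 181 − 146.96 = 34.04 mg/L.
As CaCO₃: 34.04 mg/L × 1,020,000 L = 34,720 g; ÷ 50 g/eq ÷ 1 = 694.4 mol NaHCO₃.
Mass: 694.4 × 84 = 58,330 g.

58.3 kg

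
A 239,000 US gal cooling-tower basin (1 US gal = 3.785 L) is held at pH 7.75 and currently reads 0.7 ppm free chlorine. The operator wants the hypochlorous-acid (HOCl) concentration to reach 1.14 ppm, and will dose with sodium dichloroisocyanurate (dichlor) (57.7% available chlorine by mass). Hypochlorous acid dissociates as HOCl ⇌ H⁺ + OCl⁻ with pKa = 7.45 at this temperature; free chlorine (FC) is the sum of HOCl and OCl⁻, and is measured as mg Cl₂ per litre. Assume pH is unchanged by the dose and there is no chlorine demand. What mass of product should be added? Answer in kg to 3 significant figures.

Volume: 239,000 US gal × 3.785 L/gal = 904,615 L.
[OCl⁻]/[HOCl] = 10^(pH − pKa) = 10^(7.75 − 7.45) = 1.995; fraction as HOCl = 1/(1 + 1.995) = 0.3339.
Free chlorine required for 1.14 ppm HOCl: 1.14 / 0.3339 = 3.415 ppm.
FC to add: 3.415 − 0.7 = 2.715 mg/L as Cl₂.
Cl₂ equivalent: 2.715 mg/L × 904,615 L = 2456 g.
Product at 57.7% available Cl: 2456 / 0.577 = 4256 g.

4.26 kg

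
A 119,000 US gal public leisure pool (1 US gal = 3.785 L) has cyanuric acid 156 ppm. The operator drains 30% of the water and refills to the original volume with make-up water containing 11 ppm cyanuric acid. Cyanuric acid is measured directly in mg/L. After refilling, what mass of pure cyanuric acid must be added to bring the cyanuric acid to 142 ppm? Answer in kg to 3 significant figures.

13.3 kg

Volume: 119,000 US gal × 3.785 L/gal = 450,415 L.
After draining 30% and refilling: 156 × 0.70 + 11 × 0.30 = 112.5 ppm.
Deficit to target: 142 − 112.5 = 29.5 mg/L.
Mass: 29.5 mg/L × 450,415 L = 13,290 g cyanuric acid.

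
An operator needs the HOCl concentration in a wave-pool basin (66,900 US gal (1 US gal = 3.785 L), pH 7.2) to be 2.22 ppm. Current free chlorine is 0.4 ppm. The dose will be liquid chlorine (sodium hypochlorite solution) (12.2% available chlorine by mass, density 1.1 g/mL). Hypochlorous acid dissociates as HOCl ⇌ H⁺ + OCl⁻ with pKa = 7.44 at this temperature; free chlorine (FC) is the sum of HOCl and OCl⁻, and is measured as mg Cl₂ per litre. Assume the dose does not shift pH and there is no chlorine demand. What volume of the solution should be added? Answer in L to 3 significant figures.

Volume: 66,900 US gal × 3.785 L/gal = 253,216 L.
[OCl⁻]/[HOCl] = 10^(pH − pKa) = 10^(7.2 − 7.44) = 0.5754; fraction as HOCl = 1/(1 + 0.5754) = 0.6347.
Free chlorine required for 2.22 ppm HOCl: 2.22 / 0.6347 = 3.497 ppm.
FC to add: 3.497 − 0.4 = 3.097 mg/L as Cl₂.
Cl₂ equivalent: 3.097 mg/L × 253,216 L = 784.3 g.
Product at 12.2% available Cl: 784.3 / 0.122 = 6429 g.
Volume: 6429 g ÷ 1.1 g/mL = 5845 mL.

5.84 L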